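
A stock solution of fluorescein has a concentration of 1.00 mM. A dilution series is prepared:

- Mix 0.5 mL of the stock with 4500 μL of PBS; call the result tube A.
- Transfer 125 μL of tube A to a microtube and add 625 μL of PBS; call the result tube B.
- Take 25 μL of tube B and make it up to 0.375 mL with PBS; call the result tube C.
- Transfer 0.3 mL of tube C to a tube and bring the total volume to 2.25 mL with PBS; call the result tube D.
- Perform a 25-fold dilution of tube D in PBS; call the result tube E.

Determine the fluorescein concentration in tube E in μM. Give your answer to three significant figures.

Step 1: 0.5 mL + 4500 μL = 5 mL total → factor 5/0.5 = 10
Step 2: 125 μL + 625 μL = 750 μL total → factor 750/125 = 6
Step 3: 25 μL brought to 0.375 mL → factor 375/25 = 15
Step 4: 0.3 mL brought to 2.25 mL → factor 2.25/0.3 = 7.5
Step 5: 25-fold → factor 25
Overall dilution factor = 10 × 6 × 15 × 7.5 × 25 = 1.6875 × 10^5
Final = 1.00 mM / 1.6875 × 10^5 = 5.926 × 10^-6 mM = 0.00593 μM

0.00593 μM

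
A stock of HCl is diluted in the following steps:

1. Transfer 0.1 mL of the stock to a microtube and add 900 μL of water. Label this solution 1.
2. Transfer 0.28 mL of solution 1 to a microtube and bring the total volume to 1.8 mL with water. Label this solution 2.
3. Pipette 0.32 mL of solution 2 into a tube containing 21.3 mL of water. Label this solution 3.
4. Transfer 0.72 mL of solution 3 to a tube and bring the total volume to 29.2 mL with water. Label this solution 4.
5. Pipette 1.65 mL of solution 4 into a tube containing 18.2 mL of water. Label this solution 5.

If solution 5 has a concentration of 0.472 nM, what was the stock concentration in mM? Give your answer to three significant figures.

1.00 mM

Step 1: 0.1 mL + 900 μL = 1 mL total → factor 1/0.1 = 10
Step 2: 0.28 mL brought to 1.8 mL → factor 1.8/0.28 = 6.4286
Step 3: 0.32 mL + 21.3 mL = 21.62 mL total → factor 21.62/0.32 = 67.562
Step 4: 0.72 mL brought to 29.2 mL → factor 29.2/0.72 = 40.556
Step 5: 1.65 mL + 18.2 mL = 19.85 mL total → factor 19.85/1.65 = 12.03
Overall dilution factor = 10 × 6.4286 × 67.562 × 40.556 × 12.03 = 2.1191 × 10^6
Stock = 0.472 nM × 2.1191 × 10^6 = 1.000 × 10^6 nM = 1.00 mM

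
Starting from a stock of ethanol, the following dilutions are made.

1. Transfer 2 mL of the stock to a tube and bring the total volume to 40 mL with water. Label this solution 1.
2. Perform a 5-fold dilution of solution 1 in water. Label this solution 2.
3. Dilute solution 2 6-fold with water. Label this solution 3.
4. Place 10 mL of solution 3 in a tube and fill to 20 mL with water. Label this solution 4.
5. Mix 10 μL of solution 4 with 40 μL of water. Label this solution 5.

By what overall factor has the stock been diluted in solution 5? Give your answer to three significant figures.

6.00 × 10^3

Step 1: 2 mL brought to 40 mL → factor 40/2 = 20
Step 2: 5-fold → factor 5
Step 3: 6-fold → factor 6
Step 4: 10 mL brought to 20 mL → factor 20/10 = 2
Step 5: 10 μL + 40 μL = 50 μL total → factor 50/10 = 5
Overall dilution factor = 20 × 5 × 6 × 2 × 5 = 6000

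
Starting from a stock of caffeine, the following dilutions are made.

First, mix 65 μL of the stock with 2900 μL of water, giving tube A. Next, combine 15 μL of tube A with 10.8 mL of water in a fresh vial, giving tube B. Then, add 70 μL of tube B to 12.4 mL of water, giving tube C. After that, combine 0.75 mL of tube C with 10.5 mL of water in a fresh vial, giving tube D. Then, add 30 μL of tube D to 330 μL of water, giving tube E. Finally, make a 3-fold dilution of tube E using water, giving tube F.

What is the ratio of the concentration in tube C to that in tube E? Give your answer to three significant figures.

Step 1: 65 μL + 2900 μL = 2965 μL total → factor 2965/65 = 45.615
Step 2: 15 μL + 10.8 mL = 10815 μL total → factor 10815/15 = 721
Step 3: 70 μL + 12.4 mL = 12470 μL total → factor 12470/70 = 178.14
Step 4: 0.75 mL + 10.5 mL = 11.25 mL total → factor 11.25/0.75 = 15
Step 5: 30 μL + 330 μL = 360 μL total → factor 360/30 = 12
Dilution factor to tube C = 5.8589 × 10^6; to tube E = 1.0546 × 10^9
[tube C]/[tube E] = (factor to tube E)/(factor to tube C) = 1.0546 × 10^9/5.8589 × 10^6 = 180

180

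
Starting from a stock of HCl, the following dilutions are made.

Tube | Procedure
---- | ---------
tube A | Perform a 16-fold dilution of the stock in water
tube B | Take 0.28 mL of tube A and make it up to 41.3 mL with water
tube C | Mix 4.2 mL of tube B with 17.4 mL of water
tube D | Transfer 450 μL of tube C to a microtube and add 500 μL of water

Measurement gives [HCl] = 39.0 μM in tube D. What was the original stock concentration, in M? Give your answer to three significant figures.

0.999 M

Step 1: 16-fold → factor 16
Step 2: 0.28 mL brought to 41.3 mL → factor 41.3/0.28 = 147.5
Step 3: 4.2 mL + 17.4 mL = 21.6 mL total → factor 21.6/4.2 = 5.1429
Step 4: 450 μL + 500 μL = 950 μL total → factor 950/450 = 2.1111
Overall dilution factor = 16 × 147.5 × 5.1429 × 2.1111 = 25623
Stock = 39.0 μM × 25623 = 9.993 × 10^5 μM = 0.999 M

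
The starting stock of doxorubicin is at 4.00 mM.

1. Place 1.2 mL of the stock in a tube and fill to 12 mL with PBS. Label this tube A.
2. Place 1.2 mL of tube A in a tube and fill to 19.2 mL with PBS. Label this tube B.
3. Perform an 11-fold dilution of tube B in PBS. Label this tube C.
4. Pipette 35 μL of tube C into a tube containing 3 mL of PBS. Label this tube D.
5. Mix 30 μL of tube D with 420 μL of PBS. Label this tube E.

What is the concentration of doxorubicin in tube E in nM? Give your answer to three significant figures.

Step 1: 1.2 mL brought to 12 mL → factor 12/1.2 = 10
Step 2: 1.2 mL brought to 19.2 mL → factor 19.2/1.2 = 16
Step 3: 11-fold → factor 11
Step 4: 35 μL + 3 mL = 3035 μL total → factor 3035/35 = 86.714
Step 5: 30 μL + 420 μL = 450 μL total → factor 450/30 = 15
Overall dilution factor = 10 × 16 × 11 × 86.714 × 15 = 2.2893 × 10^6
Final = 4.00 mM / 2.2893 × 10^6 = 1.747 × 10^-6 mM = 1.75 nM

1.75 nM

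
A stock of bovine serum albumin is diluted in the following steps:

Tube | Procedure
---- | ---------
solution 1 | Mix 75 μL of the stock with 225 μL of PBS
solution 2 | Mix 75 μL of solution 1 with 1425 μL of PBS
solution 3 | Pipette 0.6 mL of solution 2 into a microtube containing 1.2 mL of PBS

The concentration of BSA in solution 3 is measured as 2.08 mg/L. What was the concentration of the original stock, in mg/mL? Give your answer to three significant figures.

Step 1: 75 μL + 225 μL = 300 μL total → factor 300/75 = 4
Step 2: 75 μL + 1425 μL = 1500 μL total → factor 1500/75 = 20
Step 3: 0.6 mL + 1.2 mL = 1.8 mL total → factor 1.8/0.6 = 3
Overall dilution factor = 4 × 20 × 3 = 240
Stock = 2.08 mg/L × 240 = 499.2 mg/L = 0.499 mg/mL

0.499 mg/mL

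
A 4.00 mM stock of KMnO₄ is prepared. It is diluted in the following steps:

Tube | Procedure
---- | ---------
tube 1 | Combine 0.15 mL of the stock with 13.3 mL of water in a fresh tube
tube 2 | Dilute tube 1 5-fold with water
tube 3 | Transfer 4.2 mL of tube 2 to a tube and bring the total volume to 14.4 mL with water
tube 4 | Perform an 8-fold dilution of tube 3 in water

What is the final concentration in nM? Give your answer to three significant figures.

325 nM

Step 1: 0.15 mL + 13.3 mL = 13.45 mL total → factor 13.45/0.15 = 89.667
Step 2: 5-fold → factor 5
Step 3: 4.2 mL brought to 14.4 mL → factor 14.4/4.2 = 3.4286
Step 4: 8-fold → factor 8
Overall dilution factor = 89.667 × 5 × 3.4286 × 8 = 12297
Final = 4.00 mM / 12297 = 0.0003253 mM = 325 nM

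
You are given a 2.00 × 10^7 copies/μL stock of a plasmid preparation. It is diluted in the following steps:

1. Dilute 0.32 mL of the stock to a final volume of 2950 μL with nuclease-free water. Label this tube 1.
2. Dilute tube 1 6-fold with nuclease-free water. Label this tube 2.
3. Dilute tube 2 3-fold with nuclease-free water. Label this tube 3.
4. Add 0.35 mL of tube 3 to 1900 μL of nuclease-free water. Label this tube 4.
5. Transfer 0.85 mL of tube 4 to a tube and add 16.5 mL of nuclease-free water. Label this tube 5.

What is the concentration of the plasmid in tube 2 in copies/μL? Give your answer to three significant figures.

Step 1: 0.32 mL brought to 2950 μL → factor 2.95/0.32 = 9.2188
Step 2: 6-fold → factor 6
Dilution factor through tube 2 = 9.2188 × 6 = 55.312
[tube 2] = 2.00 × 10^7 copies/μL / 55.312 = 3.62 × 10^5 copies/μL

3.62 × 10^5 copies/μL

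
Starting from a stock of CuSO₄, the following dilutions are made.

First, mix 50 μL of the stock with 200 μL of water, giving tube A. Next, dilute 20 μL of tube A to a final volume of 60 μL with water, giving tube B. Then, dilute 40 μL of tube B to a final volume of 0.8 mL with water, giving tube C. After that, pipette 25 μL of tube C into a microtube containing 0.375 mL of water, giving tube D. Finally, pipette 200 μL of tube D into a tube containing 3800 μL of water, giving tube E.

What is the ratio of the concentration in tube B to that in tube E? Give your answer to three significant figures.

Step 1: 50 μL + 200 μL = 250 μL total → factor 250/50 = 5
Step 2: 20 μL brought to 60 μL → factor 60/20 = 3
Step 3: 40 μL brought to 0.8 mL → factor 800/40 = 20
Step 4: 25 μL + 0.375 mL = 400 μL total → factor 400/25 = 16
Step 5: 200 μL + 3800 μL = 4000 μL total → factor 4000/200 = 20
Dilution factor to tube B = 15; to tube E = 96000
[tube B]/[tube E] = (factor to tube E)/(factor to tube B) = 96000/15 = 6.40 × 10^3

6.40 × 10^3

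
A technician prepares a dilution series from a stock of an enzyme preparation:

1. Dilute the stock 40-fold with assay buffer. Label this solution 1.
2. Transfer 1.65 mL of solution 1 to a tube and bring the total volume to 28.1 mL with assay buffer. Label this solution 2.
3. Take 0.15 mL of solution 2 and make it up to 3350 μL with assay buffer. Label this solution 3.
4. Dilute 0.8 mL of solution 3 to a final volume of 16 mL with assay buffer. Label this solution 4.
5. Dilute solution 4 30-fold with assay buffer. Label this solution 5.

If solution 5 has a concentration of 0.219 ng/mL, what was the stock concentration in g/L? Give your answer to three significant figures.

2.00 g/L

Step 1: 40-fold → factor 40
Step 2: 1.65 mL brought to 28.1 mL → factor 28.1/1.65 = 17.03
Step 3: 0.15 mL brought to 3350 μL → factor 3.35/0.15 = 22.333
Step 4: 0.8 mL brought to 16 mL → factor 16/0.8 = 20
Step 5: 30-fold → factor 30
Overall dilution factor = 40 × 17.03 × 22.333 × 20 × 30 = 9.1282 × 10^6
Stock = 0.219 ng/mL × 9.1282 × 10^6 = 1.999 × 10^6 ng/mL = 2.00 g/L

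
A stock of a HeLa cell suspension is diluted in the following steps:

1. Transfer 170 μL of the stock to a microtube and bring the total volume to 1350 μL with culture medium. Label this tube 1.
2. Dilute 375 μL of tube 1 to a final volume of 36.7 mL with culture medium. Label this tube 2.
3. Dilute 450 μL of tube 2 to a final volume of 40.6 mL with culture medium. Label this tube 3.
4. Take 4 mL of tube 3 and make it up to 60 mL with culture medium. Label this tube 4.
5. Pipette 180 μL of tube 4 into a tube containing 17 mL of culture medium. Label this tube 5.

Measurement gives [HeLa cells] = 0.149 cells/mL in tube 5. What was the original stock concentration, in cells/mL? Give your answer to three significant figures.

1.50 × 10^7 cells/mL

Step 1: 170 μL brought to 1350 μL → factor 1350/170 = 7.9412
Step 2: 375 μL brought to 36.7 mL → factor 36700/375 = 97.867
Step 3: 450 μL brought to 40.6 mL → factor 40600/450 = 90.222
Step 4: 4 mL brought to 60 mL → factor 60/4 = 15
Step 5: 180 μL + 17 mL = 17180 μL total → factor 17180/180 = 95.444
Overall dilution factor = 7.9412 × 97.867 × 90.222 × 15 × 95.444 = 1.0039 × 10^8
Stock = 0.149 cells/mL × 1.0039 × 10^8 = 1.50 × 10^7 cells/mL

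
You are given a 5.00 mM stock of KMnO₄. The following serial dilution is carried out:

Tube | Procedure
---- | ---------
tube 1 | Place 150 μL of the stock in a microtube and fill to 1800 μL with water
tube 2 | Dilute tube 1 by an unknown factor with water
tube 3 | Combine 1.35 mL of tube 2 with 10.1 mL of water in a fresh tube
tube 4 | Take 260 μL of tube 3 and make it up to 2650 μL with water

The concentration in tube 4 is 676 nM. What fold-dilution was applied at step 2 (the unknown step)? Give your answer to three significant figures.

Step 1: 150 μL brought to 1800 μL → factor 1800/150 = 12
Step 2: unknown factor x
Step 3: 1.35 mL + 10.1 mL = 11.45 mL total → factor 11.45/1.35 = 8.4815
Step 4: 260 μL brought to 2650 μL → factor 2650/260 = 10.192
Product of known-step factors = 1037.4
Overall factor = 5.00 mM / (676 nM) = 7396.4
x = 7396.4 / 1037.4 = 7.13

7.13-fold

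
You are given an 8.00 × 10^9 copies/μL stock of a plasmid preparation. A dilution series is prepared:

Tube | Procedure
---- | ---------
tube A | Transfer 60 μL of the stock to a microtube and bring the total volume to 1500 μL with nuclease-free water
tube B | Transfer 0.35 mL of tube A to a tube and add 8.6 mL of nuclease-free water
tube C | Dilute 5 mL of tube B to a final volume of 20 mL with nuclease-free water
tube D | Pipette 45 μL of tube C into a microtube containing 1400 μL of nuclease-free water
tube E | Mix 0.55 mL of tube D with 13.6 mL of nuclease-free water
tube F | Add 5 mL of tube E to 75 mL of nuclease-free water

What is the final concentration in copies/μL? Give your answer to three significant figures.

237 copies/μL

Step 1: 60 μL brought to 1500 μL → factor 1500/60 = 25
Step 2: 0.35 mL + 8.6 mL = 8.95 mL total → factor 8.95/0.35 = 25.571
Step 3: 5 mL brought to 20 mL → factor 20/5 = 4
Step 4: 45 μL + 1400 μL = 1445 μL total → factor 1445/45 = 32.111
Step 5: 0.55 mL + 13.6 mL = 14.15 mL total → factor 14.15/0.55 = 25.727
Step 6: 5 mL + 75 mL = 80 mL total → factor 80/5 = 16
Overall dilution factor = 25 × 25.571 × 4 × 32.111 × 25.727 × 16 = 3.3801 × 10^7
Final = 8.00 × 10^9 copies/μL / 3.3801 × 10^7 = 237 copies/μL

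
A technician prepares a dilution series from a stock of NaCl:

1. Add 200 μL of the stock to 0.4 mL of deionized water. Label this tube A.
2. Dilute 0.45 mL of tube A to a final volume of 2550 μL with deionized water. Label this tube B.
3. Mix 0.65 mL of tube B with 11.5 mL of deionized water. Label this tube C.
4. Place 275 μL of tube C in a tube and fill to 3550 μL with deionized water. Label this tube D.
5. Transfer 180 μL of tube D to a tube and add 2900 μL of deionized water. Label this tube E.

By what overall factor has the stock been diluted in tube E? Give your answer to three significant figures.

7.02 × 10^4

Step 1: 200 μL + 0.4 mL = 600 μL total → factor 600/200 = 3
Step 2: 0.45 mL brought to 2550 μL → factor 2.55/0.45 = 5.6667
Step 3: 0.65 mL + 11.5 mL = 12.15 mL total → factor 12.15/0.65 = 18.692
Step 4: 275 μL brought to 3550 μL → factor 3550/275 = 12.909
Step 5: 180 μL + 2900 μL = 3080 μL total → factor 3080/180 = 17.111
Overall dilution factor = 3 × 5.6667 × 18.692 × 12.909 × 17.111 = 70192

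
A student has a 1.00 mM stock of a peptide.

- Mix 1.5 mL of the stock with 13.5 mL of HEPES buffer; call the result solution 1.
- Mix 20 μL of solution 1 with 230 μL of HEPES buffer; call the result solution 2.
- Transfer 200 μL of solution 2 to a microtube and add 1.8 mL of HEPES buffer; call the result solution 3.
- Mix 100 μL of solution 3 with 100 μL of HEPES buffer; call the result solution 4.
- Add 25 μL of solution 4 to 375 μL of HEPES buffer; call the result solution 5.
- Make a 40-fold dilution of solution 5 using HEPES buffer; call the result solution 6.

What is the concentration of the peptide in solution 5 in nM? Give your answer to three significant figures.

25.0 nM

Step 1: 1.5 mL + 13.5 mL = 15 mL total → factor 15/1.5 = 10
Step 2: 20 μL + 230 μL = 250 μL total → factor 250/20 = 12.5
Step 3: 200 μL + 1.8 mL = 2000 μL total → factor 2000/200 = 10
Step 4: 100 μL + 100 μL = 200 μL total → factor 200/100 = 2
Step 5: 25 μL + 375 μL = 400 μL total → factor 400/25 = 16
Dilution factor through solution 5 = 10 × 12.5 × 10 × 2 × 16 = 40000
[solution 5] = 1.00 mM / 40000 = 2.500 × 10^-5 mM = 25.0 nM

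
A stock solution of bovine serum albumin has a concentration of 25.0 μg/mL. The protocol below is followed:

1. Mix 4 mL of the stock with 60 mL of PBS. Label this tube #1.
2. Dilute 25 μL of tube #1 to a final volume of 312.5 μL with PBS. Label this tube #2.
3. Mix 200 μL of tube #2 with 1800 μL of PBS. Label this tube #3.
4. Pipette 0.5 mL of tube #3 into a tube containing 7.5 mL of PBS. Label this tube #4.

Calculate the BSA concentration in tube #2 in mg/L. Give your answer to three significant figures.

0.125 mg/L

Step 1: 4 mL + 60 mL = 64 mL total → factor 64/4 = 16
Step 2: 25 μL brought to 312.5 μL → factor 312.5/25 = 12.5
Dilution factor through tube #2 = 16 × 12.5 = 200
[tube #2] = 25.0 μg/mL / 200 = 0.1250 μg/mL = 0.125 mg/L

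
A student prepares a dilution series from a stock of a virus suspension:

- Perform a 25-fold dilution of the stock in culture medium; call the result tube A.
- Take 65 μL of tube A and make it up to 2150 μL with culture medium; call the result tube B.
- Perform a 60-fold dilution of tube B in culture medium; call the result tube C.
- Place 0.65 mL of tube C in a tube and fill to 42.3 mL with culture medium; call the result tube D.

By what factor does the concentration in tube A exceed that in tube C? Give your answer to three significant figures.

Step 1: 25-fold → factor 25
Step 2: 65 μL brought to 2150 μL → factor 2150/65 = 33.077
Step 3: 60-fold → factor 60
Dilution factor to tube A = 25; to tube C = 49615
[tube A]/[tube C] = (factor to tube C)/(factor to tube A) = 49615/25 = 1.98 × 10^3

1.98 × 10^3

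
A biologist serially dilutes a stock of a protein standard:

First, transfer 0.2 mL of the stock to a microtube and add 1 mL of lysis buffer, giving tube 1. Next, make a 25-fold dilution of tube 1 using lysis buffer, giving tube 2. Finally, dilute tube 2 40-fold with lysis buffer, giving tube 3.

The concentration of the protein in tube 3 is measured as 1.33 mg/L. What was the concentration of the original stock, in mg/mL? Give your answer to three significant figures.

Step 1: 0.2 mL + 1 mL = 1.2 mL total → factor 1.2/0.2 = 6
Step 2: 25-fold → factor 25
Step 3: 40-fold → factor 40
Overall dilution factor = 6 × 25 × 40 = 6000
Stock = 1.33 mg/L × 6000 = 7980 mg/L = 7.98 mg/mL

7.98 mg/mL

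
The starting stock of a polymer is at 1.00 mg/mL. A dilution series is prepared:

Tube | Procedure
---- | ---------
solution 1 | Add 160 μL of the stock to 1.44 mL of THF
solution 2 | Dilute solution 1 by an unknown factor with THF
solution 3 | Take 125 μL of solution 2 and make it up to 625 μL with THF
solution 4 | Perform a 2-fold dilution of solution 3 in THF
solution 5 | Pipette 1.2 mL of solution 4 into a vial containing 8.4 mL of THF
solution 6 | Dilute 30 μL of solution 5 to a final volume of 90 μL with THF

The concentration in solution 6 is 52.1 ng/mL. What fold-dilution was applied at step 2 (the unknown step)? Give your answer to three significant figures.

Step 1: 160 μL + 1.44 mL = 1600 μL total → factor 1600/160 = 10
Step 2: unknown factor x
Step 3: 125 μL brought to 625 μL → factor 625/125 = 5
Step 4: 2-fold → factor 2
Step 5: 1.2 mL + 8.4 mL = 9.6 mL total → factor 9.6/1.2 = 8
Step 6: 30 μL brought to 90 μL → factor 90/30 = 3
Product of known-step factors = 2400
Overall factor = 1.00 mg/mL / (52.1 ng/mL) = 19194
x = 19194 / 2400 = 8.00

8.00-fold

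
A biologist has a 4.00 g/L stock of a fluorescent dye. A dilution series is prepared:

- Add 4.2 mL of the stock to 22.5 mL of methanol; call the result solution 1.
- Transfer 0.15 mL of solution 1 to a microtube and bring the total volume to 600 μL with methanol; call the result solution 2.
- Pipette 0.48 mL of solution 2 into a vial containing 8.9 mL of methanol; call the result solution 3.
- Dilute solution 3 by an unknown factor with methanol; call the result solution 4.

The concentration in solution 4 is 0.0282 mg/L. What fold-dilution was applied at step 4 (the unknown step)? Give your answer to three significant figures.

285-fold

Step 1: 4.2 mL + 22.5 mL = 26.7 mL total → factor 26.7/4.2 = 6.3571
Step 2: 0.15 mL brought to 600 μL → factor 0.6/0.15 = 4
Step 3: 0.48 mL + 8.9 mL = 9.38 mL total → factor 9.38/0.48 = 19.542
Step 4: unknown factor x
Product of known-step factors = 496.92
Overall factor = 4.00 g/L / (0.0282 mg/L) = 1.4184 × 10^5
x = 1.4184 × 10^5 / 496.92 = 285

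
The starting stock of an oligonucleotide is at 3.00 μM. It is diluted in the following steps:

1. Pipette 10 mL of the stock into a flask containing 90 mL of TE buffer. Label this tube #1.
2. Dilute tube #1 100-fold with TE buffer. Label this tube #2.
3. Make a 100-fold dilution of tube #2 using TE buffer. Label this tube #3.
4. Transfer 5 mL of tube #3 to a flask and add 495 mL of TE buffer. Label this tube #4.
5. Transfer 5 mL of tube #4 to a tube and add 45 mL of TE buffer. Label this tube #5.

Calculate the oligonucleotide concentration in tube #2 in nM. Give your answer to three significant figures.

Step 1: 10 mL + 90 mL = 100 mL total → factor 100/10 = 10
Step 2: 100-fold → factor 100
Dilution factor through tube #2 = 10 × 100 = 1000
[tube #2] = 3.00 μM / 1000 = 0.003000 μM = 3.00 nM

3.00 nM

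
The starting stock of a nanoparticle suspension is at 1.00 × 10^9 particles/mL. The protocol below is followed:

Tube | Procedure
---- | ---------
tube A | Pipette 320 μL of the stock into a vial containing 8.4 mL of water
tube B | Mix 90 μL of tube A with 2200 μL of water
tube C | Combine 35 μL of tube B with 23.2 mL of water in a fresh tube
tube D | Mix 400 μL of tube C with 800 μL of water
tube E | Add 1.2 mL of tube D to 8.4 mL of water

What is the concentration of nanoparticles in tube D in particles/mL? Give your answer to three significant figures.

724 particles/mL

Step 1: 320 μL + 8.4 mL = 8720 μL total → factor 8720/320 = 27.25
Step 2: 90 μL + 2200 μL = 2290 μL total → factor 2290/90 = 25.444
Step 3: 35 μL + 23.2 mL = 23235 μL total → factor 23235/35 = 663.86
Step 4: 400 μL + 800 μL = 1200 μL total → factor 1200/400 = 3
Dilution factor through tube D = 27.25 × 25.444 × 663.86 × 3 = 1.3809 × 10^6
[tube D] = 1.00 × 10^9 particles/mL / 1.3809 × 10^6 = 724 particles/mL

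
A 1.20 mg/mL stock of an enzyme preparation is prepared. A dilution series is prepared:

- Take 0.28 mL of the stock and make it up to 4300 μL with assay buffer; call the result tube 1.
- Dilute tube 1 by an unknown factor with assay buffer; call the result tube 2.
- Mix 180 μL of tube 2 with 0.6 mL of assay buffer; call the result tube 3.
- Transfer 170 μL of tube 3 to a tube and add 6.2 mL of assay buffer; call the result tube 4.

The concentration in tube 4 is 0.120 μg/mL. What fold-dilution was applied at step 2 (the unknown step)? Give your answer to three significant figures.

4.01-fold

Step 1: 0.28 mL brought to 4300 μL → factor 4.3/0.28 = 15.357
Step 2: unknown factor x
Step 3: 180 μL + 0.6 mL = 780 μL total → factor 780/180 = 4.3333
Step 4: 170 μL + 6.2 mL = 6370 μL total → factor 6370/170 = 37.471
Product of known-step factors = 2493.6
Overall factor = 1.20 mg/mL / (0.120 μg/mL) = 10000
x = 10000 / 2493.6 = 4.01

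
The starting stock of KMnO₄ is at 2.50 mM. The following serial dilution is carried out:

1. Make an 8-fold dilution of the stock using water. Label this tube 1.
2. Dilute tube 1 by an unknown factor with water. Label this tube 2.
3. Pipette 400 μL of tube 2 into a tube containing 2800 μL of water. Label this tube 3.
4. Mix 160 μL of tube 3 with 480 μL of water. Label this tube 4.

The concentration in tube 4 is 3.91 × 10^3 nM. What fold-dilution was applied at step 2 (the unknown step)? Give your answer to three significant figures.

Step 1: 8-fold → factor 8
Step 2: unknown factor x
Step 3: 400 μL + 2800 μL = 3200 μL total → factor 3200/400 = 8
Step 4: 160 μL + 480 μL = 640 μL total → factor 640/160 = 4
Product of known-step factors = 256
Overall factor = 2.50 mM / (3.91 × 10^3 nM) = 639.39
x = 639.39 / 256 = 2.50

2.50-fold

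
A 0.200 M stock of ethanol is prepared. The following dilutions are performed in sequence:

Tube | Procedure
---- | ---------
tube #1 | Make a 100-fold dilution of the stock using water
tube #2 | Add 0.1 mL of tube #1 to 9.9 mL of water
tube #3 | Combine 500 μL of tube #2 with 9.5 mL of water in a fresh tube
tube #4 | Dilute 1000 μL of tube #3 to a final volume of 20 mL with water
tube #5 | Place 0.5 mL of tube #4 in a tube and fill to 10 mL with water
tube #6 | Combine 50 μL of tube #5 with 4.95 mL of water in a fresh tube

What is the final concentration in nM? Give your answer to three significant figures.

0.0250 nM

Step 1: 100-fold → factor 100
Step 2: 0.1 mL + 9.9 mL = 10 mL total → factor 10/0.1 = 100
Step 3: 500 μL + 9.5 mL = 10000 μL total → factor 10000/500 = 20
Step 4: 1000 μL brought to 20 mL → factor 20000/1000 = 20
Step 5: 0.5 mL brought to 10 mL → factor 10/0.5 = 20
Step 6: 50 μL + 4.95 mL = 5000 μL total → factor 5000/50 = 100
Overall dilution factor = 100 × 100 × 20 × 20 × 20 × 100 = 8 × 10^9
Final = 0.200 M / 8 × 10^9 = 2.500 × 10^-11 M = 0.0250 nM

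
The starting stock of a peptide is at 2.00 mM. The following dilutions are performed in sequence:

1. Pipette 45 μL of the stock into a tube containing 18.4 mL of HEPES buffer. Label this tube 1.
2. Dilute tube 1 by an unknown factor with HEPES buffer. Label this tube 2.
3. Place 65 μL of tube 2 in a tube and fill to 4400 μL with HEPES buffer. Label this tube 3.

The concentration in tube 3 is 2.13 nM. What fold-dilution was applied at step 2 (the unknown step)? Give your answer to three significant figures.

33.8-fold

Step 1: 45 μL + 18.4 mL = 18445 μL total → factor 18445/45 = 409.89
Step 2: unknown factor x
Step 3: 65 μL brought to 4400 μL → factor 4400/65 = 67.692
Product of known-step factors = 27746
Overall factor = 2.00 mM / (2.13 nM) = 9.3897 × 10^5
x = 9.3897 × 10^5 / 27746 = 33.8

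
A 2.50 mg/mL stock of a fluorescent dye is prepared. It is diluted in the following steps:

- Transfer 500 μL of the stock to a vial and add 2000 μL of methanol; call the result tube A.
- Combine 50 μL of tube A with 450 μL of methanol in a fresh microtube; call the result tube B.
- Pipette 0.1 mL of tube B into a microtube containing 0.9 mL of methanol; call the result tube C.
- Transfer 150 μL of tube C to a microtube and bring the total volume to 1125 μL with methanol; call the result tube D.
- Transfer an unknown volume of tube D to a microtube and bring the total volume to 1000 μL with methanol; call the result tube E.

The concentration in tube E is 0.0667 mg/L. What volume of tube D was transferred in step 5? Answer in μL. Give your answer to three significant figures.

100 μL

Step 1: 500 μL + 2000 μL = 2500 μL total → factor 2500/500 = 5
Step 2: 50 μL + 450 μL = 500 μL total → factor 500/50 = 10
Step 3: 0.1 mL + 0.9 mL = 1 mL total → factor 1/0.1 = 10
Step 4: 150 μL brought to 1125 μL → factor 1125/150 = 7.5
Step 5: v brought to 1000 μL → factor = 1000 μL/v
Product of known-step factors = 3750
Overall factor = 2.50 mg/mL / (0.0667 mg/L) = 37481
Step-5 factor = 37481 / 3750 = 9.995
v = 1000 μL / 9.995 = 100 μL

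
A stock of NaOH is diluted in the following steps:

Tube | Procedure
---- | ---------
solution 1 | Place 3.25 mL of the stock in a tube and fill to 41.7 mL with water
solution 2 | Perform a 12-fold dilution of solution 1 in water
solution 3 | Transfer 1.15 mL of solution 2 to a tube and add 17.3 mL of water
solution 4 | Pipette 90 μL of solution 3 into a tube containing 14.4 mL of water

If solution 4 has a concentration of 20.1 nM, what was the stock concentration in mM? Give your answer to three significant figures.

7.99 mM

Step 1: 3.25 mL brought to 41.7 mL → factor 41.7/3.25 = 12.831
Step 2: 12-fold → factor 12
Step 3: 1.15 mL + 17.3 mL = 18.45 mL total → factor 18.45/1.15 = 16.043
Step 4: 90 μL + 14.4 mL = 14490 μL total → factor 14490/90 = 161
Overall dilution factor = 12.831 × 12 × 16.043 × 161 = 3.977 × 10^5
Stock = 20.1 nM × 3.977 × 10^5 = 7.994 × 10^6 nM = 7.99 mM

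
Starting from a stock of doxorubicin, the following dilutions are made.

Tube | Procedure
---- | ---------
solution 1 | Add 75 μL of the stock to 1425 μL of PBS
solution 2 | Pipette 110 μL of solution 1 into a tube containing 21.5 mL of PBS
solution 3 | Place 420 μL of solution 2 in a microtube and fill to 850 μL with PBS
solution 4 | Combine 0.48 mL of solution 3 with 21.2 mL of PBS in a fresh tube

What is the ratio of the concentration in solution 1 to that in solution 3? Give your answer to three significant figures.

Step 1: 75 μL + 1425 μL = 1500 μL total → factor 1500/75 = 20
Step 2: 110 μL + 21.5 mL = 21610 μL total → factor 21610/110 = 196.45
Step 3: 420 μL brought to 850 μL → factor 850/420 = 2.0238
Dilution factor to solution 1 = 20; to solution 3 = 7951.7
[solution 1]/[solution 3] = (factor to solution 3)/(factor to solution 1) = 7951.7/20 = 398

398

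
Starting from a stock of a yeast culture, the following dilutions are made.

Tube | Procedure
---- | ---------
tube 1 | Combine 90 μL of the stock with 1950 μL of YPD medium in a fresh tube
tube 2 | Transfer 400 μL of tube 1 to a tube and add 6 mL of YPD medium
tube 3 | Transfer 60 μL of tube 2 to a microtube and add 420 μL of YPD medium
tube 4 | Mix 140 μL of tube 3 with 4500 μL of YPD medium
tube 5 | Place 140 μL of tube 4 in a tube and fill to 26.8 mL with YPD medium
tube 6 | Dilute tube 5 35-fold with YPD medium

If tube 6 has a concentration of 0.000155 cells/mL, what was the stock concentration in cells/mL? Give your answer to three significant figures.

9.99 × 10^4 cells/mL

Step 1: 90 μL + 1950 μL = 2040 μL total → factor 2040/90 = 22.667
Step 2: 400 μL + 6 mL = 6400 μL total → factor 6400/400 = 16
Step 3: 60 μL + 420 μL = 480 μL total → factor 480/60 = 8
Step 4: 140 μL + 4500 μL = 4640 μL total → factor 4640/140 = 33.143
Step 5: 140 μL brought to 26.8 mL → factor 26800/140 = 191.43
Step 6: 35-fold → factor 35
Overall dilution factor = 22.667 × 16 × 8 × 33.143 × 191.43 × 35 = 6.4426 × 10^8
Stock = 0.000155 cells/mL × 6.4426 × 10^8 = 9.99 × 10^4 cells/mL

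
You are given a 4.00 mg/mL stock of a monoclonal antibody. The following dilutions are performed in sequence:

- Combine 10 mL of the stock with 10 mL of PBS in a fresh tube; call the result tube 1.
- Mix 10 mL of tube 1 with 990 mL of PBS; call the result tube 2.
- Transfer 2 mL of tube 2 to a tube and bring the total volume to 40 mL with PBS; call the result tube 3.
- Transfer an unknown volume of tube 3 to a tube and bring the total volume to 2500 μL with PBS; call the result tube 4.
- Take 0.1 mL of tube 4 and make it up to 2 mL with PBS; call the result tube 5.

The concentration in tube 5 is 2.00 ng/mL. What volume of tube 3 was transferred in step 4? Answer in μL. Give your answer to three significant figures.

100 μL

Step 1: 10 mL + 10 mL = 20 mL total → factor 20/10 = 2
Step 2: 10 mL + 990 mL = 1000 mL total → factor 1000/10 = 100
Step 3: 2 mL brought to 40 mL → factor 40/2 = 20
Step 4: v brought to 2500 μL → factor = 2500 μL/v
Step 5: 0.1 mL brought to 2 mL → factor 2/0.1 = 20
Product of known-step factors = 80000
Overall factor = 4.00 mg/mL / (2.00 ng/mL) = 2 × 10^6
Step-4 factor = 2 × 10^6 / 80000 = 25
v = 2500 μL / 25 = 100 μL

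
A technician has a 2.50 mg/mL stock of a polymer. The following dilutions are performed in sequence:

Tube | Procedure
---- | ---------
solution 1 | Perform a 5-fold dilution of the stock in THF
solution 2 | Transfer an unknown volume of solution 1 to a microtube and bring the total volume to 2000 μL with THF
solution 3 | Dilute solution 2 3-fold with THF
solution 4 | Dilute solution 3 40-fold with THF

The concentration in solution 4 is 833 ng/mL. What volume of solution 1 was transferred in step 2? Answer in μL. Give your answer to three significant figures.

Step 1: 5-fold → factor 5
Step 2: v brought to 2000 μL → factor = 2000 μL/v
Step 3: 3-fold → factor 3
Step 4: 40-fold → factor 40
Product of known-step factors = 600
Overall factor = 2.50 mg/mL / (833 ng/mL) = 3001.2
Step-2 factor = 3001.2 / 600 = 5.002
v = 2000 μL / 5.002 = 400 μL

400 μL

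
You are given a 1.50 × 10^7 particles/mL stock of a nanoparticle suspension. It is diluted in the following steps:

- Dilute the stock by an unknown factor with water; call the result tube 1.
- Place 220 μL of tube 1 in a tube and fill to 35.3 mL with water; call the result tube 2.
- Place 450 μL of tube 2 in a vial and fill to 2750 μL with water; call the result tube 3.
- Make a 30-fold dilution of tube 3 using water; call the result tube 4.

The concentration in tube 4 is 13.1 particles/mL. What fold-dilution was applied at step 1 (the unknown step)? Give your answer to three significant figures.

Step 1: unknown factor x
Step 2: 220 μL brought to 35.3 mL → factor 35300/220 = 160.45
Step 3: 450 μL brought to 2750 μL → factor 2750/450 = 6.1111
Step 4: 30-fold → factor 30
Product of known-step factors = 29417
Overall factor = 1.50 × 10^7 particles/mL / (13.1 particles/mL) = 1.145 × 10^6
x = 1.145 × 10^6 / 29417 = 38.9

38.9-fold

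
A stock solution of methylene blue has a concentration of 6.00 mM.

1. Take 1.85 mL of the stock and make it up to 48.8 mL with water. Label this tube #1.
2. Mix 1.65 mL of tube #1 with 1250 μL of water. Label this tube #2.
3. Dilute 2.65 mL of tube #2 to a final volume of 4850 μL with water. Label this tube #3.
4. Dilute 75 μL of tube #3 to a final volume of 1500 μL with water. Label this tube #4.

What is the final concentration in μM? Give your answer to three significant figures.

Step 1: 1.85 mL brought to 48.8 mL → factor 48.8/1.85 = 26.378
Step 2: 1.65 mL + 1250 μL = 2.9 mL total → factor 2.9/1.65 = 1.7576
Step 3: 2.65 mL brought to 4850 μL → factor 4.85/2.65 = 1.8302
Step 4: 75 μL brought to 1500 μL → factor 1500/75 = 20
Overall dilution factor = 26.378 × 1.7576 × 1.8302 × 20 = 1697
Final = 6.00 mM / 1697 = 0.003536 mM = 3.54 μM

3.54 μM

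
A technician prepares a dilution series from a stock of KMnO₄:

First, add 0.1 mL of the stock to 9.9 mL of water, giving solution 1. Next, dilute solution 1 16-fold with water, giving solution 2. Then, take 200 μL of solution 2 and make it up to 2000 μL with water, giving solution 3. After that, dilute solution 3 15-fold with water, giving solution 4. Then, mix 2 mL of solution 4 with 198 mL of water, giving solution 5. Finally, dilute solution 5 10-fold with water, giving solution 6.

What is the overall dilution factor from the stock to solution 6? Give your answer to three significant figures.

2.40 × 10^8

Step 1: 0.1 mL + 9.9 mL = 10 mL total → factor 10/0.1 = 100
Step 2: 16-fold → factor 16
Step 3: 200 μL brought to 2000 μL → factor 2000/200 = 10
Step 4: 15-fold → factor 15
Step 5: 2 mL + 198 mL = 200 mL total → factor 200/2 = 100
Step 6: 10-fold → factor 10
Overall dilution factor = 100 × 16 × 10 × 15 × 100 × 10 = 2.4 × 10^8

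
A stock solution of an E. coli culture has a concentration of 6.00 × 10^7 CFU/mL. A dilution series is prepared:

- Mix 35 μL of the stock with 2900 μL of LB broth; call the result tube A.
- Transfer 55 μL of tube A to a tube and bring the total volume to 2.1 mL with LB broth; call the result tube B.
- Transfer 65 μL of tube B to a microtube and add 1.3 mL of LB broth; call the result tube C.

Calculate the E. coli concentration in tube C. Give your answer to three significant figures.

892 CFU/mL

Step 1: 35 μL + 2900 μL = 2935 μL total → factor 2935/35 = 83.857
Step 2: 55 μL brought to 2.1 mL → factor 2100/55 = 38.182
Step 3: 65 μL + 1.3 mL = 1365 μL total → factor 1365/65 = 21
Dilution factor through tube C = 83.857 × 38.182 × 21 = 67238
[tube C] = 6.00 × 10^7 CFU/mL / 67238 = 892 CFU/mL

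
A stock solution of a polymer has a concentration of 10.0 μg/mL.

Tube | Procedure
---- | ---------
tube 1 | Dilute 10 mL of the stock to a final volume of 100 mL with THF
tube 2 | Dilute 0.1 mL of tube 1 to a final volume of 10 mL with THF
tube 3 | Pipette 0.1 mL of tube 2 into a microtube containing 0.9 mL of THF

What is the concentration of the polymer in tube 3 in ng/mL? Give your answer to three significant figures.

Step 1: 10 mL brought to 100 mL → factor 100/10 = 10
Step 2: 0.1 mL brought to 10 mL → factor 10/0.1 = 100
Step 3: 0.1 mL + 0.9 mL = 1 mL total → factor 1/0.1 = 10
Overall dilution factor = 10 × 100 × 10 = 10000
Final = 10.0 μg/mL / 10000 = 0.001000 μg/mL = 1.00 ng/mL

1.00 ng/mL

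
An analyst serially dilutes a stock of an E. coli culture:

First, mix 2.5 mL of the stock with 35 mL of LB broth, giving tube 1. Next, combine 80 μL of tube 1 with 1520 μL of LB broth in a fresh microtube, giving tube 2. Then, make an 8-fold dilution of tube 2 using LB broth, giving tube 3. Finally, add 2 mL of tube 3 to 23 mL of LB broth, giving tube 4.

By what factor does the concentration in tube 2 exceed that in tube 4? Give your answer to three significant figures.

Step 1: 2.5 mL + 35 mL = 37.5 mL total → factor 37.5/2.5 = 15
Step 2: 80 μL + 1520 μL = 1600 μL total → factor 1600/80 = 20
Step 3: 8-fold → factor 8
Step 4: 2 mL + 23 mL = 25 mL total → factor 25/2 = 12.5
Dilution factor to tube 2 = 300; to tube 4 = 30000
[tube 2]/[tube 4] = (factor to tube 4)/(factor to tube 2) = 30000/300 = 100

100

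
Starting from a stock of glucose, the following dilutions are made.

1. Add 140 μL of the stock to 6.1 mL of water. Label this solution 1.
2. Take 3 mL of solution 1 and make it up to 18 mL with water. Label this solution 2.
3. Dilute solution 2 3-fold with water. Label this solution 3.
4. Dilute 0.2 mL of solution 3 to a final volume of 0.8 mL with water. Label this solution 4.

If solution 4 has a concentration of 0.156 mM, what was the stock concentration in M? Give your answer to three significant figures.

0.501 M

Step 1: 140 μL + 6.1 mL = 6240 μL total → factor 6240/140 = 44.571
Step 2: 3 mL brought to 18 mL → factor 18/3 = 6
Step 3: 3-fold → factor 3
Step 4: 0.2 mL brought to 0.8 mL → factor 0.8/0.2 = 4
Overall dilution factor = 44.571 × 6 × 3 × 4 = 3209.1
Stock = 0.156 mM × 3209.1 = 500.6 mM = 0.501 M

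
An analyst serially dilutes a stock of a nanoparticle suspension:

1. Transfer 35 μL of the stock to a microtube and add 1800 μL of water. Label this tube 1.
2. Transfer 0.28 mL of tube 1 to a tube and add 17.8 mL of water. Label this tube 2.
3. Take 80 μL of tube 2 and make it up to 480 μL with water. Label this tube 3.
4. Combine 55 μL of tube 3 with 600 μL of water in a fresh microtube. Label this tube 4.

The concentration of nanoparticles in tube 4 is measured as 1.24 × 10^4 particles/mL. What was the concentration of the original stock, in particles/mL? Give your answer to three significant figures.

3.00 × 10^9 particles/mL

Step 1: 35 μL + 1800 μL = 1835 μL total → factor 1835/35 = 52.429
Step 2: 0.28 mL + 17.8 mL = 18.08 mL total → factor 18.08/0.28 = 64.571
Step 3: 80 μL brought to 480 μL → factor 480/80 = 6
Step 4: 55 μL + 600 μL = 655 μL total → factor 655/55 = 11.909
Overall dilution factor = 52.429 × 64.571 × 6 × 11.909 = 2.419 × 10^5
Stock = 1.24 × 10^4 particles/mL × 2.419 × 10^5 = 3.00 × 10^9 particles/mL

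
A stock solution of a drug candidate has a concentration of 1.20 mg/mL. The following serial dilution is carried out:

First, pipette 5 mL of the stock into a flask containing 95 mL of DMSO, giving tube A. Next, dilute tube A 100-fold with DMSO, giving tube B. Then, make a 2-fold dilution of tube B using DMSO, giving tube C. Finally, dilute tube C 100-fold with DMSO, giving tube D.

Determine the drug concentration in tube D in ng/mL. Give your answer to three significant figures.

Step 1: 5 mL + 95 mL = 100 mL total → factor 100/5 = 20
Step 2: 100-fold → factor 100
Step 3: 2-fold → factor 2
Step 4: 100-fold → factor 100
Overall dilution factor = 20 × 100 × 2 × 100 = 4 × 10^5
Final = 1.20 mg/mL / 4 × 10^5 = 3.000 × 10^-6 mg/mL = 3.00 ng/mL

3.00 ng/mL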